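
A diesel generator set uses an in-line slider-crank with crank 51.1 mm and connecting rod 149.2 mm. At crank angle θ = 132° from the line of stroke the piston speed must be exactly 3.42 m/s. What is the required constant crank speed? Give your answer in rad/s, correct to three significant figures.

For an in-line slider-crank, |v_piston| = rω|sinθ|·[1 + r cosθ/√(L² − r² sin²θ)].
With r = 0.0511 m, L = 0.1492 m, θ = 132°: the bracketed kinematic factor |dx/dθ| = 0.028976 m.
ω = v/|dx/dθ| = 3.42/0.028976 = 118.03 rad/s.

118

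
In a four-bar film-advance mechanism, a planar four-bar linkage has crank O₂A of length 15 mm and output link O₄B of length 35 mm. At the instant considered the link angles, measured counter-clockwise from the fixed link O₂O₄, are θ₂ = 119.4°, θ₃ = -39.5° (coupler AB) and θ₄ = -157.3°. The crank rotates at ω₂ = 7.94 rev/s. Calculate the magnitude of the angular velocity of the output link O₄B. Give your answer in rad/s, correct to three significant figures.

8.70

ω₂ = 49.89 rad/s (from 7.94 rev/s).
Differentiating the loop-closure r₂e^{iθ₂}+r₃e^{iθ₃}=r₁+r₄e^{iθ₄} gives r₂ω₂e^{iθ₂}+r₃ω₃e^{iθ₃}=r₄ω₄e^{iθ₄}.
Eliminating the other unknown: ω₄ = r₂ω₂ sin(θ₂−θ₃) / [r₄ sin(θ₄−θ₃)].
Numerator sine = +0.36000; denominator sine = -0.88458.
Result = 0.015·49.89·(+0.36000) / (0.035·(-0.88458)) = -8.7013 rad/s; magnitude 8.7013 rad/s.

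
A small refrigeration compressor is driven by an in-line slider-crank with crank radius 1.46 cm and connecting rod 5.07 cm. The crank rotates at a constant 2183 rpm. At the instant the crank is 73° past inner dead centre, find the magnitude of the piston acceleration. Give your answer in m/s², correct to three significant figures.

ω = 2π·2183/60 = 228.6 rad/s
x(θ) = r cosθ + √(L² − r² sin²θ); with ω constant, a = ω²·d²x/dθ².
d²x/dθ² = −r cosθ − r²(cos2θ)/√u − r⁴ sin²2θ/(4u^{3/2}),  u = L² − r² sin²θ = 0.00237555 m².
Substituting r = 0.0146 m, L = 0.0507 m, θ = 73°: d²x/dθ² = -0.00067356 m.
a = ω²·d²x/dθ² = (228.6)²·(-0.00067356) = -35.2 m/s²;  |a| = 35.2 m/s².

35.2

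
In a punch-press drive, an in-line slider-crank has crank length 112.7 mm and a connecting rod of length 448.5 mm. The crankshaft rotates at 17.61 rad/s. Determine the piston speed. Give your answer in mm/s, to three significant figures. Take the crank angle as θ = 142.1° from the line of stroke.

ω = 17.61 rad/s
For an in-line slider-crank, x = r cosθ + √(L² − r² sin²θ), so v = −rω sinθ·[1 + r cosθ/√(L² − r² sin²θ)].
With r = 0.1127 m, L = 0.4485 m, θ = 142.1°: √(L² − r² sin²θ) = 0.44312 m.
v = −0.1127·17.61·0.61429·[1 + 0.1127·-0.78908/0.44312] = -0.97447 m/s.
|v| = 0.97447 m/s = 974.47 mm/s.

974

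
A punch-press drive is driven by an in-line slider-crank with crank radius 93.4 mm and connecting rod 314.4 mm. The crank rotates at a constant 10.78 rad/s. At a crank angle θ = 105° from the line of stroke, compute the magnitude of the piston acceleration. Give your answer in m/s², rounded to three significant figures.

5.70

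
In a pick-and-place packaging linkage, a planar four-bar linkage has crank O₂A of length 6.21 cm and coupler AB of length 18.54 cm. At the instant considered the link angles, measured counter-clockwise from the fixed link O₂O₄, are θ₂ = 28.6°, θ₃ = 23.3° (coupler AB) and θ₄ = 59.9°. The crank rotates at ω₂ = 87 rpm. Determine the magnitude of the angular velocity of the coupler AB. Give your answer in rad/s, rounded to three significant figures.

2.66

ω₂ = 9.111 rad/s (from 87 rpm).
Differentiating the loop-closure r₂e^{iθ₂}+r₃e^{iθ₃}=r₁+r₄e^{iθ₄} gives r₂ω₂e^{iθ₂}+r₃ω₃e^{iθ₃}=r₄ω₄e^{iθ₄}.
Eliminating the other unknown: ω₃ = r₂ω₂ sin(θ₄−θ₂) / [r₃ sin(θ₃−θ₄)].
Numerator sine = +0.51952; denominator sine = -0.59622.
Result = 0.0621·9.111·(+0.51952) / (0.1854·(-0.59622)) = -2.659 rad/s; magnitude 2.659 rad/s.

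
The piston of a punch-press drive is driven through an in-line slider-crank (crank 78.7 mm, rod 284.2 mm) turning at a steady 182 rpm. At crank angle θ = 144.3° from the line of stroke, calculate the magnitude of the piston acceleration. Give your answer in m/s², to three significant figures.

ω = 2π·182/60 = 19.06 rad/s
x(θ) = r cosθ + √(L² − r² sin²θ); with ω constant, a = ω²·d²x/dθ².
d²x/dθ² = −r cosθ − r²(cos2θ)/√u − r⁴ sin²2θ/(4u^{3/2}),  u = L² − r² sin²θ = 0.0786606 m².
Substituting r = 0.0787 m, L = 0.2842 m, θ = 144.3°: d²x/dθ² = +0.056477 m.
a = ω²·d²x/dθ² = (19.06)²·(+0.056477) = +20.515 m/s²;  |a| = 20.515 m/s².

20.5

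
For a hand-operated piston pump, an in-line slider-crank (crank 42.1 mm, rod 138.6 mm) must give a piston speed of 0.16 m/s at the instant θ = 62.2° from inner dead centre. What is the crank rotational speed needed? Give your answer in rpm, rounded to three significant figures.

For an in-line slider-crank, |v_piston| = rω|sinθ|·[1 + r cosθ/√(L² − r² sin²θ)].
With r = 0.0421 m, L = 0.1386 m, θ = 62.2°: the bracketed kinematic factor |dx/dθ| = 0.042718 m.
ω = v/|dx/dθ| = 0.16/0.042718 = 3.7455 rad/s.
N = 60ω/(2π) = 35.767 rpm.

35.8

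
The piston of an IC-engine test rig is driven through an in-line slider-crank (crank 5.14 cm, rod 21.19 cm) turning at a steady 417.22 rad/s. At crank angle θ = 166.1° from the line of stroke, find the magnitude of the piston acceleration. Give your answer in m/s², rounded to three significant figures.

ω = 417.2 rad/s
x(θ) = r cosθ + √(L² − r² sin²θ); with ω constant, a = ω²·d²x/dθ².
d²x/dθ² = −r cosθ − r²(cos2θ)/√u − r⁴ sin²2θ/(4u^{3/2}),  u = L² − r² sin²θ = 0.0447491 m².
Substituting r = 0.0514 m, L = 0.2119 m, θ = 166.1°: d²x/dθ² = +0.038807 m.
a = ω²·d²x/dθ² = (417.2)²·(+0.038807) = +6755.2 m/s²;  |a| = 6755.2 m/s².

6760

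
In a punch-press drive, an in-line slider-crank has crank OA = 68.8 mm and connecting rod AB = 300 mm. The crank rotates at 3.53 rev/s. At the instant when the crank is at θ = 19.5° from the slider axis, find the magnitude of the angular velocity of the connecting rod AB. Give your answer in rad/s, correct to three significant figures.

4.81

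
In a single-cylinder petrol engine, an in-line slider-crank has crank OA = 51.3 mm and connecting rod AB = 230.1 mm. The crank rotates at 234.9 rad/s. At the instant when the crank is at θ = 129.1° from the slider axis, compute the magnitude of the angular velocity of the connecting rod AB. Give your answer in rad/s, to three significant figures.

33.5

ω = 234.9 rad/s
The rod makes angle φ with the slider axis where L sinφ = r sinθ; differentiating, L cosφ·φ̇ = r ω cosθ.
L cosφ = √(L² − r² sin²θ) = 0.22663 m.
|ω_rod| = r ω |cosθ| / √(L² − r² sin²θ) = 0.0513·234.9·0.63068/0.22663 = 33.534 rad/s.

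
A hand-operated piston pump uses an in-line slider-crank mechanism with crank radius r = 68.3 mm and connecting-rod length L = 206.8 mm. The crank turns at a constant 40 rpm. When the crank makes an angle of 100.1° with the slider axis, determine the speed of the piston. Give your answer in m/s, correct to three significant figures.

0.264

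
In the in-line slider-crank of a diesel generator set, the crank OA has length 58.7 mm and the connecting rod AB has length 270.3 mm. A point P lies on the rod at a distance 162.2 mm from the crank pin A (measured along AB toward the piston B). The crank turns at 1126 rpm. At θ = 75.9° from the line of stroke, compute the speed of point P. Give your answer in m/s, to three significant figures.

6.96

ω = 117.9 rad/s.  Crank-pin speed |V_A| = rω = 6.9216 m/s, perpendicular to OA.
Rod angle: sinφ = −(r/L) sinθ ⇒ φ = -12.159°; ω_rod = −rω cosθ/√(L²−r²sin²θ) = -6.3814 rad/s.
V_P = V_A + ω_rod × AP, with AP = 0.1622 m along the rod.
Components: V_Px = −rω sinθ − a·ω_rod·sinφ = -6.9311 m/s;  V_Py = rω cosθ + a·ω_rod·cosφ = +0.67436 m/s.
|V_P| = √(V_Px² + V_Py²) = 6.9638 m/s.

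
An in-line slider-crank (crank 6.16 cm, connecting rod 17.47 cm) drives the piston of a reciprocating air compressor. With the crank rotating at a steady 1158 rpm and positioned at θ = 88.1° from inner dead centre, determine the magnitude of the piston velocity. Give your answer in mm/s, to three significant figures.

ω = 2π·1158/60 = 121.3 rad/s
For an in-line slider-crank, x = r cosθ + √(L² − r² sin²θ), so v = −rω sinθ·[1 + r cosθ/√(L² − r² sin²θ)].
With r = 0.0616 m, L = 0.1747 m, θ = 88.1°: √(L² − r² sin²θ) = 0.16349 m.
v = −0.0616·121.3·0.99945·[1 + 0.0616·0.03316/0.16349] = -7.5591 m/s.
|v| = 7.5591 m/s = 7559.1 mm/s.

7560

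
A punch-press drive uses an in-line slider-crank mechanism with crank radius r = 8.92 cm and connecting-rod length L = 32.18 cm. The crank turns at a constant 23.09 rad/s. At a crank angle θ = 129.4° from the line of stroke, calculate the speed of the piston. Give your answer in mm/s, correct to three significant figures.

1300

ω = 23.09 rad/s
For an in-line slider-crank, x = r cosθ + √(L² − r² sin²θ), so v = −rω sinθ·[1 + r cosθ/√(L² − r² sin²θ)].
With r = 0.0892 m, L = 0.3218 m, θ = 129.4°: √(L² − r² sin²θ) = 0.31433 m.
v = −0.0892·23.09·0.77273·[1 + 0.0892·-0.63473/0.31433] = -1.3049 m/s.
|v| = 1.3049 m/s = 1304.9 mm/s.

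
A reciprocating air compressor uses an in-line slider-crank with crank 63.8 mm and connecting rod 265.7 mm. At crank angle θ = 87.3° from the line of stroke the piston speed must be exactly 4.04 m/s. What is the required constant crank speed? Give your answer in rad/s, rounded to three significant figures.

For an in-line slider-crank, |v_piston| = rω|sinθ|·[1 + r cosθ/√(L² − r² sin²θ)].
With r = 0.0638 m, L = 0.2657 m, θ = 87.3°: the bracketed kinematic factor |dx/dθ| = 0.064472 m.
ω = v/|dx/dθ| = 4.04/0.064472 = 62.663 rad/s.

62.7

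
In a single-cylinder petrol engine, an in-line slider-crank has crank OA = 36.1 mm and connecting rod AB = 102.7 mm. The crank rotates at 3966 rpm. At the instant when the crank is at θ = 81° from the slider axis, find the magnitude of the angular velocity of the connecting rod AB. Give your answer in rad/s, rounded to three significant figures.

ω = 415.3 rad/s (converted from 3966 rpm).
The rod makes angle φ with the slider axis where L sinφ = r sinθ; differentiating, L cosφ·φ̇ = r ω cosθ.
L cosφ = √(L² − r² sin²θ) = 0.096312 m.
|ω_rod| = r ω |cosθ| / √(L² − r² sin²θ) = 0.0361·415.3·0.15643/0.096312 = 24.352 rad/s.

24.4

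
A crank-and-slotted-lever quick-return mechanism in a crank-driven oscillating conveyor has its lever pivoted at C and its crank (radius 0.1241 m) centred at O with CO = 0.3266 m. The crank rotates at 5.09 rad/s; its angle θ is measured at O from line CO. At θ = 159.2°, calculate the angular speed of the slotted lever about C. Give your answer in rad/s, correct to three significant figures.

ω = 5.09 rad/s
Crank pin A relative to C: A = (d + r cosθ, r sinθ); lever angle φ = atan2(r sinθ, d + r cosθ).
Differentiating tanφ: φ̇ = rω(d cosθ + r)/(d² + r² + 2dr cosθ).
d² + r² + 2dr cosθ = |CA|² = 0.0462894 m²;  d cosθ + r = -0.18121 m.
|ω_lever| = |0.1241·5.09·-0.18121| / 0.0462894 = 2.4729 rad/s.

2.47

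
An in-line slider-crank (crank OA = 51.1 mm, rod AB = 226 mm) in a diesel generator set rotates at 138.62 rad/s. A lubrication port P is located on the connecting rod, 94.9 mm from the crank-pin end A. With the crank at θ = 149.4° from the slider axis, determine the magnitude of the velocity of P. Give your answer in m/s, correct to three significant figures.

ω = 138.6 rad/s.  Crank-pin speed |V_A| = rω = 7.0835 m/s, perpendicular to OA.
Rod angle: sinφ = −(r/L) sinθ ⇒ φ = -6.609°; ω_rod = −rω cosθ/√(L²−r²sin²θ) = +27.159 rad/s.
V_P = V_A + ω_rod × AP, with AP = 0.0949 m along the rod.
Components: V_Px = −rω sinθ − a·ω_rod·sinφ = -3.3091 m/s;  V_Py = rω cosθ + a·ω_rod·cosφ = -3.5368 m/s.
|V_P| = √(V_Px² + V_Py²) = 4.8435 m/s.

4.84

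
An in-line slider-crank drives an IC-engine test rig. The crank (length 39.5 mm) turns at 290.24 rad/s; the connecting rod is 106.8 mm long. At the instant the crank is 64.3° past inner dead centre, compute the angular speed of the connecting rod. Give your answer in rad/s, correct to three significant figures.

ω = 290.2 rad/s
The rod makes angle φ with the slider axis where L sinφ = r sinθ; differentiating, L cosφ·φ̇ = r ω cosθ.
L cosφ = √(L² − r² sin²θ) = 0.10069 m.
|ω_rod| = r ω |cosθ| / √(L² − r² sin²θ) = 0.0395·290.2·0.43366/0.10069 = 49.374 rad/s.

49.4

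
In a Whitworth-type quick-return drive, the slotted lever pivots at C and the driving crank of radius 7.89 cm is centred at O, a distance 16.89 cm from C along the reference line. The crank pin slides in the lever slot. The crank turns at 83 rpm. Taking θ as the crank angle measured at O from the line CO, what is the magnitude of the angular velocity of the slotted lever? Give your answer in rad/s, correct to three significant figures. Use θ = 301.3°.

2.35

ω = 8.692 rad/s (from 83 rpm).
Crank pin A relative to C: A = (d + r cosθ, r sinθ); lever angle φ = atan2(r sinθ, d + r cosθ).
Differentiating tanφ: φ̇ = rω(d cosθ + r)/(d² + r² + 2dr cosθ).
d² + r² + 2dr cosθ = |CA|² = 0.0485989 m²;  d cosθ + r = +0.16665 m.
|ω_lever| = |0.0789·8.692·+0.16665| / 0.0485989 = 2.3516 rad/s.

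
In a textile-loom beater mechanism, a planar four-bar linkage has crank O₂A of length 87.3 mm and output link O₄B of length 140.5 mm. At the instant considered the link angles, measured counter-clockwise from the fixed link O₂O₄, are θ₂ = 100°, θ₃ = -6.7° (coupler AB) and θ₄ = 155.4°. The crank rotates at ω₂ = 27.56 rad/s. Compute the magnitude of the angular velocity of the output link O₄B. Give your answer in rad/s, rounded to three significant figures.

ω₂ = 27.56 rad/s
Differentiating the loop-closure r₂e^{iθ₂}+r₃e^{iθ₃}=r₁+r₄e^{iθ₄} gives r₂ω₂e^{iθ₂}+r₃ω₃e^{iθ₃}=r₄ω₄e^{iθ₄}.
Eliminating the other unknown: ω₄ = r₂ω₂ sin(θ₂−θ₃) / [r₄ sin(θ₄−θ₃)].
Numerator sine = +0.95782; denominator sine = +0.30736.
Result = 0.0873·27.56·(+0.95782) / (0.1405·(+0.30736)) = +53.365 rad/s; magnitude 53.365 rad/s.

53.4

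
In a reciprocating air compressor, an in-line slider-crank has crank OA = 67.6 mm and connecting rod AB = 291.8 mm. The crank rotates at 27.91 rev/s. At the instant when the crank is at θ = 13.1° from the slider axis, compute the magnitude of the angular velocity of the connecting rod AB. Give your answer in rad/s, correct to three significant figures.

39.6

ω = 175.4 rad/s (converted from 27.91 rev/s).
The rod makes angle φ with the slider axis where L sinφ = r sinθ; differentiating, L cosφ·φ̇ = r ω cosθ.
L cosφ = √(L² − r² sin²θ) = 0.2914 m.
|ω_rod| = r ω |cosθ| / √(L² − r² sin²θ) = 0.0676·175.4·0.97398/0.2914 = 39.623 rad/s.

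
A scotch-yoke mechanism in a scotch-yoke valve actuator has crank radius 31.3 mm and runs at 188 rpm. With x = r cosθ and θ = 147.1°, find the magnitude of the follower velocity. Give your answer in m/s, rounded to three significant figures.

0.335

ω = 19.69 rad/s (from 188 rpm).
x = r cosθ ⇒ ẋ = −rω sinθ.
|v| = rω|sinθ| = 0.0313·19.69·|sin 147.1°| = 0.33471 m/s.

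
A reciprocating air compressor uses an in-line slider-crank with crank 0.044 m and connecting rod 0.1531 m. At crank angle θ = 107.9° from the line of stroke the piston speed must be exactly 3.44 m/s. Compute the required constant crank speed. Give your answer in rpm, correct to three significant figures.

864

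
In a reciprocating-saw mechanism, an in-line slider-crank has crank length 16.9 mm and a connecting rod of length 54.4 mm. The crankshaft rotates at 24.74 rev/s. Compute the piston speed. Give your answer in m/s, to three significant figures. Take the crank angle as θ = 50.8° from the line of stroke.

ω = 2π·24.7 = 155.4 rad/s
For an in-line slider-crank, x = r cosθ + √(L² − r² sin²θ), so v = −rω sinθ·[1 + r cosθ/√(L² − r² sin²θ)].
With r = 0.0169 m, L = 0.0544 m, θ = 50.8°: √(L² − r² sin²θ) = 0.0528 m.
v = −0.0169·155.4·0.77494·[1 + 0.0169·0.63203/0.0528] = -2.4476 m/s.
|v| = 2.4476 m/s.

2.45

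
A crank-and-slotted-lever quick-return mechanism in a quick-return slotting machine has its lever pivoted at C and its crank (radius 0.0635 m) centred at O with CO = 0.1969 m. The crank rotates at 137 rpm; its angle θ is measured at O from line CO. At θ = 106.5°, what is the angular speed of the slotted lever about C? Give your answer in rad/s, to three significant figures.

ω = 14.35 rad/s (from 137 rpm).
Crank pin A relative to C: A = (d + r cosθ, r sinθ); lever angle φ = atan2(r sinθ, d + r cosθ).
Differentiating tanφ: φ̇ = rω(d cosθ + r)/(d² + r² + 2dr cosθ).
d² + r² + 2dr cosθ = |CA|² = 0.0356997 m²;  d cosθ + r = +0.0075774 m.
|ω_lever| = |0.0635·14.35·+0.0075774| / 0.0356997 = 0.19336 rad/s.

0.193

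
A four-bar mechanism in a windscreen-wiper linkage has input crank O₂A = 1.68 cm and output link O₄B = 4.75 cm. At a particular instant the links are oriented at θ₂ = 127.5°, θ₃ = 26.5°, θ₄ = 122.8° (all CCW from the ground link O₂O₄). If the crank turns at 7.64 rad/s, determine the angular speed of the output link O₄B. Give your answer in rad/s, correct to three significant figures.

ω₂ = 7.64 rad/s
Differentiating the loop-closure r₂e^{iθ₂}+r₃e^{iθ₃}=r₁+r₄e^{iθ₄} gives r₂ω₂e^{iθ₂}+r₃ω₃e^{iθ₃}=r₄ω₄e^{iθ₄}.
Eliminating the other unknown: ω₄ = r₂ω₂ sin(θ₂−θ₃) / [r₄ sin(θ₄−θ₃)].
Numerator sine = +0.98163; denominator sine = +0.99396.
Result = 0.0168·7.64·(+0.98163) / (0.0475·(+0.99396)) = +2.6686 rad/s; magnitude 2.6686 rad/s.

2.67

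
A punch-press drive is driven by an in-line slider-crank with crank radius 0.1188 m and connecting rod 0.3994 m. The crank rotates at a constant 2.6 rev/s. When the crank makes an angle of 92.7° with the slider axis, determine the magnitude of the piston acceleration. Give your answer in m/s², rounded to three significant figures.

ω = 2π·2.6 = 16.34 rad/s
x(θ) = r cosθ + √(L² − r² sin²θ); with ω constant, a = ω²·d²x/dθ².
d²x/dθ² = −r cosθ − r²(cos2θ)/√u − r⁴ sin²2θ/(4u^{3/2}),  u = L² − r² sin²θ = 0.145438 m².
Substituting r = 0.1188 m, L = 0.3994 m, θ = 92.7°: d²x/dθ² = +0.042432 m.
a = ω²·d²x/dθ² = (16.34)²·(+0.042432) = +11.324 m/s²;  |a| = 11.324 m/s².

11.3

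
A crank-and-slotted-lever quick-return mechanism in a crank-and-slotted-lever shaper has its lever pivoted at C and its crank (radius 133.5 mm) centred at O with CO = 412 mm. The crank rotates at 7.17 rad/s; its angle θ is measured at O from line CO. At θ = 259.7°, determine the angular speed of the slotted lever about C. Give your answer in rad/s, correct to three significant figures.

0.341

ω = 7.17 rad/s
Crank pin A relative to C: A = (d + r cosθ, r sinθ); lever angle φ = atan2(r sinθ, d + r cosθ).
Differentiating tanφ: φ̇ = rω(d cosθ + r)/(d² + r² + 2dr cosθ).
d² + r² + 2dr cosθ = |CA|² = 0.167897 m²;  d cosθ + r = +0.059833 m.
|ω_lever| = |0.1335·7.17·+0.059833| / 0.167897 = 0.34112 rad/s.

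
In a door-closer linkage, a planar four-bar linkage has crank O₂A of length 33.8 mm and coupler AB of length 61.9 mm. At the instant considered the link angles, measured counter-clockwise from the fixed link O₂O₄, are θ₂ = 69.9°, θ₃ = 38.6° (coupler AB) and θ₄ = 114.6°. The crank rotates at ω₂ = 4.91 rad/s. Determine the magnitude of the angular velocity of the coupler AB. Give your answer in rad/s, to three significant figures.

1.94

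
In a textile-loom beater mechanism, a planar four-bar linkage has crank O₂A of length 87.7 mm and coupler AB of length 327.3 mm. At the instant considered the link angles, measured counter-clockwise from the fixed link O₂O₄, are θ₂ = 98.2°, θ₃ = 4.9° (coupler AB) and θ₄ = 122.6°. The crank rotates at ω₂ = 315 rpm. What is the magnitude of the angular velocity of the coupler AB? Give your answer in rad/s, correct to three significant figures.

4.12

ω₂ = 32.99 rad/s (from 315 rpm).
Differentiating the loop-closure r₂e^{iθ₂}+r₃e^{iθ₃}=r₁+r₄e^{iθ₄} gives r₂ω₂e^{iθ₂}+r₃ω₃e^{iθ₃}=r₄ω₄e^{iθ₄}.
Eliminating the other unknown: ω₃ = r₂ω₂ sin(θ₄−θ₂) / [r₃ sin(θ₃−θ₄)].
Numerator sine = +0.41310; denominator sine = -0.88539.
Result = 0.0877·32.99·(+0.41310) / (0.3273·(-0.88539)) = -4.124 rad/s; magnitude 4.124 rad/s.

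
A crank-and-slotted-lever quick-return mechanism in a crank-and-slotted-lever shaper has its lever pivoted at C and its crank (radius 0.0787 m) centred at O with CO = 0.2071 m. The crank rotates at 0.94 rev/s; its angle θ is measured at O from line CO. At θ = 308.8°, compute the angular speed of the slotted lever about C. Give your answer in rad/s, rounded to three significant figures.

1.39

ω = 5.906 rad/s (from 0.94 rev/s).
Crank pin A relative to C: A = (d + r cosθ, r sinθ); lever angle φ = atan2(r sinθ, d + r cosθ).
Differentiating tanφ: φ̇ = rω(d cosθ + r)/(d² + r² + 2dr cosθ).
d² + r² + 2dr cosθ = |CA|² = 0.0695098 m²;  d cosθ + r = +0.20847 m.
|ω_lever| = |0.0787·5.906·+0.20847| / 0.0695098 = 1.3941 rad/s.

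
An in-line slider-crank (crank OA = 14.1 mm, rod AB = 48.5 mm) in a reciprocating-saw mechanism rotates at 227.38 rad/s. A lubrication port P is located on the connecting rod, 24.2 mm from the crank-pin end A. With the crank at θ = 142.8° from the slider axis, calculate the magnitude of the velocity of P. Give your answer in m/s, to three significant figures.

2.14

ω = 227.4 rad/s.  Crank-pin speed |V_A| = rω = 3.2061 m/s, perpendicular to OA.
Rod angle: sinφ = −(r/L) sinθ ⇒ φ = -10.123°; ω_rod = −rω cosθ/√(L²−r²sin²θ) = +53.487 rad/s.
V_P = V_A + ω_rod × AP, with AP = 0.0242 m along the rod.
Components: V_Px = −rω sinθ − a·ω_rod·sinφ = -1.7109 m/s;  V_Py = rω cosθ + a·ω_rod·cosφ = -1.2795 m/s.
|V_P| = √(V_Px² + V_Py²) = 2.1364 m/s.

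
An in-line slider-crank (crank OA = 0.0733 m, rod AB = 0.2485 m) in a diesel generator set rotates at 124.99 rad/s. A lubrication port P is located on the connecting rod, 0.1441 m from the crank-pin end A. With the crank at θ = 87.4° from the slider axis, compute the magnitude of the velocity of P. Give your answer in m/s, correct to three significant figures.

ω = 125 rad/s.  Crank-pin speed |V_A| = rω = 9.1618 m/s, perpendicular to OA.
Rod angle: sinφ = −(r/L) sinθ ⇒ φ = -17.138°; ω_rod = −rω cosθ/√(L²−r²sin²θ) = -1.7502 rad/s.
V_P = V_A + ω_rod × AP, with AP = 0.1441 m along the rod.
Components: V_Px = −rω sinθ − a·ω_rod·sinφ = -9.2266 m/s;  V_Py = rω cosθ + a·ω_rod·cosφ = +0.1746 m/s.
|V_P| = √(V_Px² + V_Py²) = 9.2283 m/s.

9.23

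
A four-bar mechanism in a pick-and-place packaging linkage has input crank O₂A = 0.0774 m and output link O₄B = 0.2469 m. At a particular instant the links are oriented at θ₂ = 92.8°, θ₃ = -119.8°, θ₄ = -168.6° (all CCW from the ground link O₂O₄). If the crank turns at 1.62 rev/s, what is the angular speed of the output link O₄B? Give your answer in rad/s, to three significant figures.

2.28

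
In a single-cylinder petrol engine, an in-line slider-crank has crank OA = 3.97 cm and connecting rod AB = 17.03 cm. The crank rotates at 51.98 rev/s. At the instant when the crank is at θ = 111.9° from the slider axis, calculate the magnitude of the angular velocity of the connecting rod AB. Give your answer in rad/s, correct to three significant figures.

ω = 326.6 rad/s (converted from 51.98 rev/s).
The rod makes angle φ with the slider axis where L sinφ = r sinθ; differentiating, L cosφ·φ̇ = r ω cosθ.
L cosφ = √(L² − r² sin²θ) = 0.16627 m.
|ω_rod| = r ω |cosθ| / √(L² − r² sin²θ) = 0.0397·326.6·0.37299/0.16627 = 29.086 rad/s.

29.1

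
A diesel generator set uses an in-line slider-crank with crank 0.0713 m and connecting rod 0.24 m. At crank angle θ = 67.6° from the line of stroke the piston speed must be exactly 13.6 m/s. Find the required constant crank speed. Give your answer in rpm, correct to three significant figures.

For an in-line slider-crank, |v_piston| = rω|sinθ|·[1 + r cosθ/√(L² − r² sin²θ)].
With r = 0.0713 m, L = 0.24 m, θ = 67.6°: the bracketed kinematic factor |dx/dθ| = 0.073681 m.
ω = v/|dx/dθ| = 13.6/0.073681 = 184.58 rad/s.
N = 60ω/(2π) = 1762.6 rpm.

1760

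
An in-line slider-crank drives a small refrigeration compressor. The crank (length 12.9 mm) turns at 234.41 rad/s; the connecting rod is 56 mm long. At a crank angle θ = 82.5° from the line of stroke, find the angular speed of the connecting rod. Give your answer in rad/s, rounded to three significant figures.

7.24

ω = 234.4 rad/s
The rod makes angle φ with the slider axis where L sinφ = r sinθ; differentiating, L cosφ·φ̇ = r ω cosθ.
L cosφ = √(L² − r² sin²θ) = 0.05452 m.
|ω_rod| = r ω |cosθ| / √(L² − r² sin²θ) = 0.0129·234.4·0.13053/0.05452 = 7.2395 rad/s.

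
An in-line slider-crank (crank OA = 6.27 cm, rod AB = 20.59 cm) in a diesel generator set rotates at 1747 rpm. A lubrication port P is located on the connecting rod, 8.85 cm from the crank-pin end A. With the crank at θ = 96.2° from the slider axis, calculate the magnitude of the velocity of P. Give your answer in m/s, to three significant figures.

ω = 182.9 rad/s.  Crank-pin speed |V_A| = rω = 11.471 m/s, perpendicular to OA.
Rod angle: sinφ = −(r/L) sinθ ⇒ φ = -17.622°; ω_rod = −rω cosθ/√(L²−r²sin²θ) = +6.3129 rad/s.
V_P = V_A + ω_rod × AP, with AP = 0.0885 m along the rod.
Components: V_Px = −rω sinθ − a·ω_rod·sinφ = -11.234 m/s;  V_Py = rω cosθ + a·ω_rod·cosφ = -0.70635 m/s.
|V_P| = √(V_Px² + V_Py²) = 11.257 m/s.

11.3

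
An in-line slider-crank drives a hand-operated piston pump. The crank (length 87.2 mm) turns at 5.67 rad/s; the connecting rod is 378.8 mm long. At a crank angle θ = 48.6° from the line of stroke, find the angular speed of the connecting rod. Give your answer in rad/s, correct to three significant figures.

0.876

ω = 5.67 rad/s
The rod makes angle φ with the slider axis where L sinφ = r sinθ; differentiating, L cosφ·φ̇ = r ω cosθ.
L cosφ = √(L² − r² sin²θ) = 0.37311 m.
|ω_rod| = r ω |cosθ| / √(L² − r² sin²θ) = 0.0872·5.67·0.66131/0.37311 = 0.87633 rad/s.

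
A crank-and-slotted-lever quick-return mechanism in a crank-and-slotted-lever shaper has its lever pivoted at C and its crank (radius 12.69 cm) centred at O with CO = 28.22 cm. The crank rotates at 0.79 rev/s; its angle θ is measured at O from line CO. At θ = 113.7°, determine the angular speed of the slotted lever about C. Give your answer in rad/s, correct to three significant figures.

0.127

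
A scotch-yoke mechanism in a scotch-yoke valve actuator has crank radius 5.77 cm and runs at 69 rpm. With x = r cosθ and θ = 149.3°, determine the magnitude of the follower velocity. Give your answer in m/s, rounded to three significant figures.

0.213

ω = 7.226 rad/s (from 69 rpm).
x = r cosθ ⇒ ẋ = −rω sinθ.
|v| = rω|sinθ| = 0.0577·7.226·|sin 149.3°| = 0.21286 m/s.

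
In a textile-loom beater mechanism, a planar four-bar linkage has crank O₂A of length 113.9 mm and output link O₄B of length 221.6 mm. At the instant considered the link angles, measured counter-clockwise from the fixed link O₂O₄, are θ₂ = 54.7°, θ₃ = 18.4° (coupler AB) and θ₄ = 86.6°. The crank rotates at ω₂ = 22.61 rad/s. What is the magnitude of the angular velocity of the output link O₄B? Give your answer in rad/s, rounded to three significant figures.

ω₂ = 22.61 rad/s
Differentiating the loop-closure r₂e^{iθ₂}+r₃e^{iθ₃}=r₁+r₄e^{iθ₄} gives r₂ω₂e^{iθ₂}+r₃ω₃e^{iθ₃}=r₄ω₄e^{iθ₄}.
Eliminating the other unknown: ω₄ = r₂ω₂ sin(θ₂−θ₃) / [r₄ sin(θ₄−θ₃)].
Numerator sine = +0.59201; denominator sine = +0.92849.
Result = 0.1139·22.61·(+0.59201) / (0.2216·(+0.92849)) = +7.4099 rad/s; magnitude 7.4099 rad/s.

7.41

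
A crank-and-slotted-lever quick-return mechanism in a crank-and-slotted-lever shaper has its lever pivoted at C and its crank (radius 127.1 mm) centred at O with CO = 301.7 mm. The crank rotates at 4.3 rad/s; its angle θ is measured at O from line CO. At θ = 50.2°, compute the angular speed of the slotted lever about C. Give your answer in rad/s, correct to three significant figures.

1.12

ω = 4.3 rad/s
Crank pin A relative to C: A = (d + r cosθ, r sinθ); lever angle φ = atan2(r sinθ, d + r cosθ).
Differentiating tanφ: φ̇ = rω(d cosθ + r)/(d² + r² + 2dr cosθ).
d² + r² + 2dr cosθ = |CA|² = 0.156269 m²;  d cosθ + r = +0.32022 m.
|ω_lever| = |0.1271·4.3·+0.32022| / 0.156269 = 1.1199 rad/s.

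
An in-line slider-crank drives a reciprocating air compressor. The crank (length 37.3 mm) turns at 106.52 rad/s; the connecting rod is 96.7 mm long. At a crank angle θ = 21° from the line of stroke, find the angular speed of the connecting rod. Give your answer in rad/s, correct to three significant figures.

38.7

ω = 106.5 rad/s
The rod makes angle φ with the slider axis where L sinφ = r sinθ; differentiating, L cosφ·φ̇ = r ω cosθ.
L cosφ = √(L² − r² sin²θ) = 0.095772 m.
|ω_rod| = r ω |cosθ| / √(L² − r² sin²θ) = 0.0373·106.5·0.93358/0.095772 = 38.731 rad/s.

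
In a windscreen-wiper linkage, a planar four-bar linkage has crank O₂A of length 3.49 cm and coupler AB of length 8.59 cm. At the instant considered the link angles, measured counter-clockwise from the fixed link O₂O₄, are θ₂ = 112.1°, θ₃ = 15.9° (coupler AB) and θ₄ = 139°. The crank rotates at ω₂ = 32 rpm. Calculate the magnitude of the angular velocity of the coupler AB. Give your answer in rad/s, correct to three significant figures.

0.735

ω₂ = 3.351 rad/s (from 32 rpm).
Differentiating the loop-closure r₂e^{iθ₂}+r₃e^{iθ₃}=r₁+r₄e^{iθ₄} gives r₂ω₂e^{iθ₂}+r₃ω₃e^{iθ₃}=r₄ω₄e^{iθ₄}.
Eliminating the other unknown: ω₃ = r₂ω₂ sin(θ₄−θ₂) / [r₃ sin(θ₃−θ₄)].
Numerator sine = +0.45243; denominator sine = -0.83772.
Result = 0.0349·3.351·(+0.45243) / (0.0859·(-0.83772)) = -0.73531 rad/s; magnitude 0.73531 rad/s.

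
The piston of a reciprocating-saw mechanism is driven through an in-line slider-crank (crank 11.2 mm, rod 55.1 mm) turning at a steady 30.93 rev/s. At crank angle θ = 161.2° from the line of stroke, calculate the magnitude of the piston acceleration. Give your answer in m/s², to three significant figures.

332

ω = 2π·30.9 = 194.3 rad/s
x(θ) = r cosθ + √(L² − r² sin²θ); with ω constant, a = ω²·d²x/dθ².
d²x/dθ² = −r cosθ − r²(cos2θ)/√u − r⁴ sin²2θ/(4u^{3/2}),  u = L² − r² sin²θ = 0.00302298 m².
Substituting r = 0.0112 m, L = 0.0551 m, θ = 161.2°: d²x/dθ² = +0.0087861 m.
a = ω²·d²x/dθ² = (194.3)²·(+0.0087861) = +331.83 m/s²;  |a| = 331.83 m/s².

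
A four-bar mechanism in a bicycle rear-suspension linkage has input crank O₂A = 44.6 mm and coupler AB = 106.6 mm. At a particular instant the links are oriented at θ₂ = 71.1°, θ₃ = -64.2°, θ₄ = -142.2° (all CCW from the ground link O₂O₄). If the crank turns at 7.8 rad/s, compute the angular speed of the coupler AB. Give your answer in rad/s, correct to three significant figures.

1.83

ω₂ = 7.8 rad/s
Differentiating the loop-closure r₂e^{iθ₂}+r₃e^{iθ₃}=r₁+r₄e^{iθ₄} gives r₂ω₂e^{iθ₂}+r₃ω₃e^{iθ₃}=r₄ω₄e^{iθ₄}.
Eliminating the other unknown: ω₃ = r₂ω₂ sin(θ₄−θ₂) / [r₃ sin(θ₃−θ₄)].
Numerator sine = +0.54902; denominator sine = +0.97815.
Result = 0.0446·7.8·(+0.54902) / (0.1066·(+0.97815)) = +1.8317 rad/s; magnitude 1.8317 rad/s.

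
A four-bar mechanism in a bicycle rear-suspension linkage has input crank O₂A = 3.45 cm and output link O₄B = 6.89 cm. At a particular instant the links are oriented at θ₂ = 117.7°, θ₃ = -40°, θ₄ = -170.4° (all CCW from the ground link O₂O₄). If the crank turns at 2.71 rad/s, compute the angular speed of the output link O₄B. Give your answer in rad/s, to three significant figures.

0.676

ω₂ = 2.71 rad/s
Differentiating the loop-closure r₂e^{iθ₂}+r₃e^{iθ₃}=r₁+r₄e^{iθ₄} gives r₂ω₂e^{iθ₂}+r₃ω₃e^{iθ₃}=r₄ω₄e^{iθ₄}.
Eliminating the other unknown: ω₄ = r₂ω₂ sin(θ₂−θ₃) / [r₄ sin(θ₄−θ₃)].
Numerator sine = +0.37946; denominator sine = -0.76154.
Result = 0.0345·2.71·(+0.37946) / (0.0689·(-0.76154)) = -0.67614 rad/s; magnitude 0.67614 rad/s.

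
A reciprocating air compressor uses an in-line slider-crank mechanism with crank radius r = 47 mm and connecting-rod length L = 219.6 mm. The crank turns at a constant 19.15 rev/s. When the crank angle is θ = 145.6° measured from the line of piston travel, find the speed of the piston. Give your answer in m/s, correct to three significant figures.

2.63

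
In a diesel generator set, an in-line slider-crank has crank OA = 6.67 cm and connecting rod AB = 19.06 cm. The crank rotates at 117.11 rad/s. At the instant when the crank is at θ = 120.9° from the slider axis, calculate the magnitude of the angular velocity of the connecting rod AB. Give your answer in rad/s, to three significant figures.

22.1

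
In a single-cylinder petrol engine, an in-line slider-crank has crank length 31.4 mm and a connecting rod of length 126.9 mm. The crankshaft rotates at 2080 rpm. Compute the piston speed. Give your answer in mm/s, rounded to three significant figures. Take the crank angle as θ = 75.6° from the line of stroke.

7040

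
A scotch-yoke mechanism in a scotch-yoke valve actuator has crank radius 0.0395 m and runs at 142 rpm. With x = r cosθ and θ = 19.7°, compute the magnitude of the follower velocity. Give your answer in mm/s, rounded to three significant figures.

198

ω = 14.87 rad/s (from 142 rpm).
x = r cosθ ⇒ ẋ = −rω sinθ.
|v| = rω|sinθ| = 0.0395·14.87·|sin 19.7°| = 0.198 m/s = 198 mm/s.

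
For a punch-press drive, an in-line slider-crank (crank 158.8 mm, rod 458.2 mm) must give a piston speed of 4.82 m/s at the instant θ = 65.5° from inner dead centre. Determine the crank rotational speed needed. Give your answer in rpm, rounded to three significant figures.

For an in-line slider-crank, |v_piston| = rω|sinθ|·[1 + r cosθ/√(L² − r² sin²θ)].
With r = 0.1588 m, L = 0.4582 m, θ = 65.5°: the bracketed kinematic factor |dx/dθ| = 0.16639 m.
ω = v/|dx/dθ| = 4.82/0.16639 = 28.969 rad/s.
N = 60ω/(2π) = 276.63 rpm.

277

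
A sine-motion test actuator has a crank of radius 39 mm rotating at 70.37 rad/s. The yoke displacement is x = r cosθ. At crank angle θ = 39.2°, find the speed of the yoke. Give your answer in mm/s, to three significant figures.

1730

ω = 70.37 rad/s
x = r cosθ ⇒ ẋ = −rω sinθ.
|v| = rω|sinθ| = 0.039·70.37·|sin 39.2°| = 1.7346 m/s = 1734.6 mm/s.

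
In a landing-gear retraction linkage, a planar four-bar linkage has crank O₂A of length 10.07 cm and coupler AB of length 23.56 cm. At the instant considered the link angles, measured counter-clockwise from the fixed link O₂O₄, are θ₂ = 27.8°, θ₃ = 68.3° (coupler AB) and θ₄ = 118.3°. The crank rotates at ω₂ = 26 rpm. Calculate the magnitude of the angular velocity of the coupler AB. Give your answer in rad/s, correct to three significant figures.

1.52

ω₂ = 2.723 rad/s (from 26 rpm).
Differentiating the loop-closure r₂e^{iθ₂}+r₃e^{iθ₃}=r₁+r₄e^{iθ₄} gives r₂ω₂e^{iθ₂}+r₃ω₃e^{iθ₃}=r₄ω₄e^{iθ₄}.
Eliminating the other unknown: ω₃ = r₂ω₂ sin(θ₄−θ₂) / [r₃ sin(θ₃−θ₄)].
Numerator sine = +0.99996; denominator sine = -0.76604.
Result = 0.1007·2.723·(+0.99996) / (0.2356·(-0.76604)) = -1.5191 rad/s; magnitude 1.5191 rad/s.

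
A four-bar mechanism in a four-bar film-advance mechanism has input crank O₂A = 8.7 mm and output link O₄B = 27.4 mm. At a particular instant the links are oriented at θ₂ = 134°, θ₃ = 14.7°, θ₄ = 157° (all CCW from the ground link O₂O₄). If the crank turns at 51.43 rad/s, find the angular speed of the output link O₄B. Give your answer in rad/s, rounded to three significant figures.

23.3

ω₂ = 51.43 rad/s
Differentiating the loop-closure r₂e^{iθ₂}+r₃e^{iθ₃}=r₁+r₄e^{iθ₄} gives r₂ω₂e^{iθ₂}+r₃ω₃e^{iθ₃}=r₄ω₄e^{iθ₄}.
Eliminating the other unknown: ω₄ = r₂ω₂ sin(θ₂−θ₃) / [r₄ sin(θ₄−θ₃)].
Numerator sine = +0.87207; denominator sine = +0.61153.
Result = 0.0087·51.43·(+0.87207) / (0.0274·(+0.61153)) = +23.287 rad/s; magnitude 23.287 rad/s.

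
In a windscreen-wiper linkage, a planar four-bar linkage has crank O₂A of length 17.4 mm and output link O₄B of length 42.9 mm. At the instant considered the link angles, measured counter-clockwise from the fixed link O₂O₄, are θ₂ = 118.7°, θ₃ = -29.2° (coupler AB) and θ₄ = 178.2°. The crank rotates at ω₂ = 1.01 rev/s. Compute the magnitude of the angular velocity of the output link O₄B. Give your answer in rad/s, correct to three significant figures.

ω₂ = 6.346 rad/s (from 1.01 rev/s).
Differentiating the loop-closure r₂e^{iθ₂}+r₃e^{iθ₃}=r₁+r₄e^{iθ₄} gives r₂ω₂e^{iθ₂}+r₃ω₃e^{iθ₃}=r₄ω₄e^{iθ₄}.
Eliminating the other unknown: ω₄ = r₂ω₂ sin(θ₂−θ₃) / [r₄ sin(θ₄−θ₃)].
Numerator sine = +0.53140; denominator sine = -0.46020.
Result = 0.0174·6.346·(+0.53140) / (0.0429·(-0.46020)) = -2.9721 rad/s; magnitude 2.9721 rad/s.

2.97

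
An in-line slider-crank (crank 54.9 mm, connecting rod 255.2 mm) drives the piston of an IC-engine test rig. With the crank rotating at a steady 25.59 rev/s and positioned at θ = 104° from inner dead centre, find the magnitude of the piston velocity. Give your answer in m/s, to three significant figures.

ω = 2π·25.6 = 160.8 rad/s
For an in-line slider-crank, x = r cosθ + √(L² − r² sin²θ), so v = −rω sinθ·[1 + r cosθ/√(L² − r² sin²θ)].
With r = 0.0549 m, L = 0.2552 m, θ = 104°: √(L² − r² sin²θ) = 0.24958 m.
v = −0.0549·160.8·0.97030·[1 + 0.0549·-0.24192/0.24958] = -8.1092 m/s.
|v| = 8.1092 m/s.

8.11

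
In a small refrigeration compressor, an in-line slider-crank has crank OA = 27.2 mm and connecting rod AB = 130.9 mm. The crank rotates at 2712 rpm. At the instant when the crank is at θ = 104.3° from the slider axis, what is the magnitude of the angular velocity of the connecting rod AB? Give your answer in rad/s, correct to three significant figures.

ω = 284 rad/s (converted from 2712 rpm).
The rod makes angle φ with the slider axis where L sinφ = r sinθ; differentiating, L cosφ·φ̇ = r ω cosθ.
L cosφ = √(L² − r² sin²θ) = 0.12822 m.
|ω_rod| = r ω |cosθ| / √(L² − r² sin²θ) = 0.0272·284·0.24700/0.12822 = 14.881 rad/s.

14.9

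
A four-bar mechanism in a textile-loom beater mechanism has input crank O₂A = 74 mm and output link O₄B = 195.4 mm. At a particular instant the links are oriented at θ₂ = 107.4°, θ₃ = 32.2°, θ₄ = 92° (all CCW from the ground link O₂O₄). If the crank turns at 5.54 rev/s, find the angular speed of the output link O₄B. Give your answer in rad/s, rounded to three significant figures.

14.7

ω₂ = 34.81 rad/s (from 5.54 rev/s).
Differentiating the loop-closure r₂e^{iθ₂}+r₃e^{iθ₃}=r₁+r₄e^{iθ₄} gives r₂ω₂e^{iθ₂}+r₃ω₃e^{iθ₃}=r₄ω₄e^{iθ₄}.
Eliminating the other unknown: ω₄ = r₂ω₂ sin(θ₂−θ₃) / [r₄ sin(θ₄−θ₃)].
Numerator sine = +0.96682; denominator sine = +0.86427.
Result = 0.074·34.81·(+0.96682) / (0.1954·(+0.86427)) = +14.747 rad/s; magnitude 14.747 rad/s.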